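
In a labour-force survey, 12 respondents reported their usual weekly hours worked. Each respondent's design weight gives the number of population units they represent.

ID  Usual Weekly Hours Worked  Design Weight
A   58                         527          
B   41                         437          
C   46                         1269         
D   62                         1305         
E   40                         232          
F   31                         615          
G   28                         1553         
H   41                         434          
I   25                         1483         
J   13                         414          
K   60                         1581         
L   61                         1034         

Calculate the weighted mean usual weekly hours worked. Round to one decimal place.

43.9

Weighted sum = 58×527 + 41×437 + 46×1269 + 62×1305 + 40×232 + 31×615 + 28×1553 + 41×434 + 25×1483 + 13×414 + 60×1581 + 61×1034
  = 477781
Sum of weights = 527 + 437 + 1269 + 1305 + 232 + 615 + 1553 + 434 + 1483 + 414 + 1581 + 1034 = 10884
Weighted mean = 477781 / 10884 = 43.897556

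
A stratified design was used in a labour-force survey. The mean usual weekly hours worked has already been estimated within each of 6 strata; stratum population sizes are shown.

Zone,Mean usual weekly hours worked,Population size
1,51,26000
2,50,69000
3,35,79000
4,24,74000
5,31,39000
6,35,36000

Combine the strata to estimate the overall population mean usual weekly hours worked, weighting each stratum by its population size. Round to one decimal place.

36.5

Σ Nₕ·x̄ₕ = 11786000
Σ Nₕ = 26000 + 69000 + 79000 + 74000 + 39000 + 36000 = 323000
Overall mean = 11786000 / 323000 = 36.489164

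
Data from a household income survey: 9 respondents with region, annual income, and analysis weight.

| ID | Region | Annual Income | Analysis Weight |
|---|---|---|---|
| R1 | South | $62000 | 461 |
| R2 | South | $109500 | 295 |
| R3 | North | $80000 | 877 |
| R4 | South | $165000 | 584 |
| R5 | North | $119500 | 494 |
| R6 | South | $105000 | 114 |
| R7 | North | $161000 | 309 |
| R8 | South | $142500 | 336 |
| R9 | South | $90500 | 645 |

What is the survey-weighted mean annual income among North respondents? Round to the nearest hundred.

106500

North rows: R3, R5, R7
Weighted sum = 80000×877 + 119500×494 + 161000×309
  = 70160000 + 59033000 + 49749000 = 178942000
Sum of weights = 1680
Weighted mean = 178942000 / 1680 = 106513.1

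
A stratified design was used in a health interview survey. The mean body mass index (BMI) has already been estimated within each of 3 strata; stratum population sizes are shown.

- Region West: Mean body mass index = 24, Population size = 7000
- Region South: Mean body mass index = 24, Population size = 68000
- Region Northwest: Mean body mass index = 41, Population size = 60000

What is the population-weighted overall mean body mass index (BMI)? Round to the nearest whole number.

32

Σ Nₕ·x̄ₕ = 4260000
Σ Nₕ = 7000 + 68000 + 60000 = 135000
Overall mean = 4260000 / 135000 = 31.555556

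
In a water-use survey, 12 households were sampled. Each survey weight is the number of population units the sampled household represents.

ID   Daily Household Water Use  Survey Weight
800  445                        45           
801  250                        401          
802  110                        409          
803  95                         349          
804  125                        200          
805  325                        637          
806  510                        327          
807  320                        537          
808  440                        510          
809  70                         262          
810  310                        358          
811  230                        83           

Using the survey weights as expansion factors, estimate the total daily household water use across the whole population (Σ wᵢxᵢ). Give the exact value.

1141865

Weighted total = 1141865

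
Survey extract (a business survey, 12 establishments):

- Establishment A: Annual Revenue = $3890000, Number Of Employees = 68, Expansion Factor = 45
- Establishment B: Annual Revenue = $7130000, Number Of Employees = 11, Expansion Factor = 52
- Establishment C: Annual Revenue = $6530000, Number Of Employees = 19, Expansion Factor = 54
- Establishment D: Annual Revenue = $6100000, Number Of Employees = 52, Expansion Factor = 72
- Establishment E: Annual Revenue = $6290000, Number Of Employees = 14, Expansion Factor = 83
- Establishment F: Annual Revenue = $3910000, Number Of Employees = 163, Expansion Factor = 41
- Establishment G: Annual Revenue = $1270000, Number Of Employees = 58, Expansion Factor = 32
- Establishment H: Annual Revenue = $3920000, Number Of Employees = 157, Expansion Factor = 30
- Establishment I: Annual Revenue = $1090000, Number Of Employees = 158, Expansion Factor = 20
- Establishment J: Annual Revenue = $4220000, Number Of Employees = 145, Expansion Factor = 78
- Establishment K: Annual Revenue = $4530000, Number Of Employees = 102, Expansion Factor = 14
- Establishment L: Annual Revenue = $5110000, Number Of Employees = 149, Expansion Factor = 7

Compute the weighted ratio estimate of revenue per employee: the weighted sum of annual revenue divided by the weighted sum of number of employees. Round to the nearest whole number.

66117

Σ wᵢ·y = 2628400000
Σ wᵢ·x = 68×45 + 11×52 + 19×54 + 52×72 + 14×83 + 163×41 + 58×32 + 157×30 + 158×20 + 145×78 + 102×14 + 149×7
  = 3060 + 572 + 1026 + 3744 + 1162 + 6683 + 1856 + 4710 + 3160 + 11310 + 1428 + 1043 = 39754
Ratio = 2628400000 / 39754 = 66116.617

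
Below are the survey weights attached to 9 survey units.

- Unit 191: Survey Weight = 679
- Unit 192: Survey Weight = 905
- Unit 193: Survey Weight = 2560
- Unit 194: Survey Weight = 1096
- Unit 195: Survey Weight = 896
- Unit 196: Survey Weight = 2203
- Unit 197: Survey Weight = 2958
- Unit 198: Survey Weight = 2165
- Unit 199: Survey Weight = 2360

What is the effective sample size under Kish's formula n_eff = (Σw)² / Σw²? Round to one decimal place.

Σ wᵢ = 679 + 905 + 2560 + 1096 + 896 + 2203 + 2958 + 2165 + 2360 = 15822
Σ wᵢ² = 461041 + 819025 + 6553600 + 1201216 + 802816 + 4853209 + 8749764 + 4687225 + 5569600 = 33697496
n_eff = 15822² / 33697496 = 250335684 / 33697496 = 7.4289106

7.4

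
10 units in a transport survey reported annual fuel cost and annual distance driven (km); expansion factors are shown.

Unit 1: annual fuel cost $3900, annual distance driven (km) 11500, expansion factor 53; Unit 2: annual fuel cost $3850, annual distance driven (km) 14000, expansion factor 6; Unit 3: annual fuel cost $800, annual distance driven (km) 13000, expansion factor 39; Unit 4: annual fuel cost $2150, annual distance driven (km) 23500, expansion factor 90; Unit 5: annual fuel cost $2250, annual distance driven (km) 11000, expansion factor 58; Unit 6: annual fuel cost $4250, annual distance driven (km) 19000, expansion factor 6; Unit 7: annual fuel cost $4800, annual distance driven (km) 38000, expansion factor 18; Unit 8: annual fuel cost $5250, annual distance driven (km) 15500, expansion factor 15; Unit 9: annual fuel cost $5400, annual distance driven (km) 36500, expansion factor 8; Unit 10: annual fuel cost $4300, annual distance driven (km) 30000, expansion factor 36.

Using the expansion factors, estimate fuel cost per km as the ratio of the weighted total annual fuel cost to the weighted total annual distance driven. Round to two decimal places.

Σ wᵢ·y = 973650
Σ wᵢ·x = 11500×53 + 14000×6 + 13000×39 + 23500×90 + 11000×58 + 19000×6 + 38000×18 + 15500×15 + 36500×8 + 30000×36
  = 609500 + 84000 + 507000 + 2115000 + 638000 + 114000 + 684000 + 232500 + 292000 + 1080000 = 6356000
Ratio = 973650 / 6356000 = 0.15318597

0.15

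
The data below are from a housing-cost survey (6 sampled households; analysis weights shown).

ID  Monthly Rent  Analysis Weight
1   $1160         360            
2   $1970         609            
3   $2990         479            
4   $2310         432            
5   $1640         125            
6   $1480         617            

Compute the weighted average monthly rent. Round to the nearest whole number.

Weighted sum = 1160×360 + 1970×609 + 2990×479 + 2310×432 + 1640×125 + 1480×617
  = 5165620
Sum of weights = 360 + 609 + 479 + 432 + 125 + 617 = 2622
Weighted mean = 5165620 / 2622 = 1970.1068

1970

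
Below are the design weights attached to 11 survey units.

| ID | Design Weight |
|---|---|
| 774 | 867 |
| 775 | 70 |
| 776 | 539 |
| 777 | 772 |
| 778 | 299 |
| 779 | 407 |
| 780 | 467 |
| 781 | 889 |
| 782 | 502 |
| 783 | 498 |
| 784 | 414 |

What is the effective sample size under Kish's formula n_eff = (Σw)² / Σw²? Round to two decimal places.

9.16

Σ wᵢ = 867 + 70 + 539 + 772 + 299 + 407 + 467 + 889 + 502 + 498 + 414 = 5724
Σ wᵢ² = 3577958
n_eff = 5724² / 3577958 = 32764176 / 3577958 = 9.1572277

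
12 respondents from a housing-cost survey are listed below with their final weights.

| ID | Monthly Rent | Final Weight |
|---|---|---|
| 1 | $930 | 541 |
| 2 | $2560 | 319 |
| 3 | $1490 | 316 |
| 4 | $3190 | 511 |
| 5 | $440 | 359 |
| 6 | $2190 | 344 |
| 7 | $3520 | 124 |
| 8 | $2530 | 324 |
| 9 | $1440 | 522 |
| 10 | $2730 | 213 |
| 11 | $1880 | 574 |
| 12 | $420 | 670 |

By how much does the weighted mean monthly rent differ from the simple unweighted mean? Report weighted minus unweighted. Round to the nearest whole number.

Unweighted sum = 930 + 2560 + 1490 + 3190 + 440 + 2190 + 3520 + 2530 + 1440 + 2730 + 1880 + 420 = 23320
Unweighted mean = 23320 / 12 = 1943.3333
Weighted sum = 8281910
Sum of weights = 541 + 319 + 316 + 511 + 359 + 344 + 124 + 324 + 522 + 213 + 574 + 670 = 4817
Weighted mean = 8281910 / 4817 = 1719.3087
Difference (weighted minus unweighted) = -224.02463

-224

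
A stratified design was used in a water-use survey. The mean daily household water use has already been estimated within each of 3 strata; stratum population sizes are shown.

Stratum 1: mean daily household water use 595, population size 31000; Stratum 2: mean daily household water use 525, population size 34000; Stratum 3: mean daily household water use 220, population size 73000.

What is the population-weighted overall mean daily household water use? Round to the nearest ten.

Σ Nₕ·x̄ₕ = 595×31000 + 525×34000 + 220×73000
  = 52355000
Σ Nₕ = 138000
Overall mean = 52355000 / 138000 = 379.38406

380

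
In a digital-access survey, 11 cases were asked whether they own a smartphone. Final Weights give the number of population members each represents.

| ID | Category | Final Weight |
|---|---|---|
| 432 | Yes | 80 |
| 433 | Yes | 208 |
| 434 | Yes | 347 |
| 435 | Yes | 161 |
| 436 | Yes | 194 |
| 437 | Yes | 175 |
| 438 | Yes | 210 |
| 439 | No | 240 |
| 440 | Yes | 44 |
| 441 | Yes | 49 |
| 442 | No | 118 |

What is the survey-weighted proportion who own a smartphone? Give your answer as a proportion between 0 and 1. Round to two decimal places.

Sum of weights for 'Yes' = 80 + 208 + 347 + 161 + 194 + 175 + 210 + 44 + 49 = 1468
Total weight = 80 + 208 + 347 + 161 + 194 + 175 + 210 + 240 + 44 + 49 + 118 = 1826
Weighted proportion = 1468 / 1826 = 0.80394304

0.80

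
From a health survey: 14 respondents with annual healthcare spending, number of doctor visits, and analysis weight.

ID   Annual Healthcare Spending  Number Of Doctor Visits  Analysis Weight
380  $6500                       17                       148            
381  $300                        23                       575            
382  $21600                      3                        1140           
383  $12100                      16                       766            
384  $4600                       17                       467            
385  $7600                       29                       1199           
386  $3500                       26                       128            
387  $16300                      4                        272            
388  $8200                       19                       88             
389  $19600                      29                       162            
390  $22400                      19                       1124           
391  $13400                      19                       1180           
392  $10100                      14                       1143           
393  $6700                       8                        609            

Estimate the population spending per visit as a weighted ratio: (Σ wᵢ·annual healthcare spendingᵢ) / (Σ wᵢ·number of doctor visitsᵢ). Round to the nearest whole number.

747

Σ wᵢ·y = 111680300
Σ wᵢ·x = 149563
Ratio = 111680300 / 149563 = 746.71075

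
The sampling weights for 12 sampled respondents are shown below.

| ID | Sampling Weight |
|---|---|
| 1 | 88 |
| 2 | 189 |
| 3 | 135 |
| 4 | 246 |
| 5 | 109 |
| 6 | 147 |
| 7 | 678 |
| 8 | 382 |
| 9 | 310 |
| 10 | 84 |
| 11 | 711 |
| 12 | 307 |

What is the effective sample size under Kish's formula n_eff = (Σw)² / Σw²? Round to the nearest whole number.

Σ wᵢ = 88 + 189 + 135 + 246 + 109 + 147 + 678 + 382 + 310 + 84 + 711 + 307 = 3386
Σ wᵢ² = 1464230
n_eff = 3386² / 1464230 = 11464996 / 1464230 = 7.8300513

8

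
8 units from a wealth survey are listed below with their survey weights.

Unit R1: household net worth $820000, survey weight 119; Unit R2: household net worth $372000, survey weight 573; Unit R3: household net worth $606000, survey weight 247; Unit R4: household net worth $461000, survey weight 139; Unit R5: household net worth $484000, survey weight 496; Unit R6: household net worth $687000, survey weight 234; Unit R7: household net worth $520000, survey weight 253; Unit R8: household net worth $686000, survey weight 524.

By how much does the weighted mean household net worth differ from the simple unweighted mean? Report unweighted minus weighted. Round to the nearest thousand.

32000

Unweighted sum = 820000 + 372000 + 606000 + 461000 + 484000 + 687000 + 520000 + 686000 = 4636000
Unweighted mean = 4636000 / 8 = 579500
Weighted sum = 820000×119 + 372000×573 + 606000×247 + 461000×139 + 484000×496 + 687000×234 + 520000×253 + 686000×524
  = 97580000 + 213156000 + 149682000 + 64079000 + 240064000 + 160758000 + 131560000 + 359464000 = 1416343000
Sum of weights = 119 + 573 + 247 + 139 + 496 + 234 + 253 + 524 = 2585
Weighted mean = 1416343000 / 2585 = 547908.32
Difference (unweighted minus weighted) = 31591.683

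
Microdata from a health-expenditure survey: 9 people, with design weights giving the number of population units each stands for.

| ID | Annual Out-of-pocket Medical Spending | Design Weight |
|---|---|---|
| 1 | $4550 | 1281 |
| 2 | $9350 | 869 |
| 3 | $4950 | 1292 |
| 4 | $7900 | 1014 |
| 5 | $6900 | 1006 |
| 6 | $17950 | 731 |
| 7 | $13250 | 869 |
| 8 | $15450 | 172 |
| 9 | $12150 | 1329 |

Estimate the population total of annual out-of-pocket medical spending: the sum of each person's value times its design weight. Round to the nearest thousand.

78742000

Weighted total = 4550×1281 + 9350×869 + 4950×1292 + 7900×1014 + 6900×1006 + 17950×731 + 13250×869 + 15450×172 + 12150×1329
  = 5828550 + 8125150 + 6395400 + 8010600 + 6941400 + 13121450 + 11514250 + 2657400 + 16147350 = 78741550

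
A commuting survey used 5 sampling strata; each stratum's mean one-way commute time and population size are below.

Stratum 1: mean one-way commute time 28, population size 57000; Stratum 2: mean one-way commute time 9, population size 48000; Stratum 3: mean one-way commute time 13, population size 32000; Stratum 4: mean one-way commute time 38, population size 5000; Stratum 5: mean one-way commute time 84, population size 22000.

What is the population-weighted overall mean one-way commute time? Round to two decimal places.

Σ Nₕ·x̄ₕ = 28×57000 + 9×48000 + 13×32000 + 38×5000 + 84×22000
  = 1596000 + 432000 + 416000 + 190000 + 1848000 = 4482000
Σ Nₕ = 57000 + 48000 + 32000 + 5000 + 22000 = 164000
Overall mean = 4482000 / 164000 = 27.329268

27.33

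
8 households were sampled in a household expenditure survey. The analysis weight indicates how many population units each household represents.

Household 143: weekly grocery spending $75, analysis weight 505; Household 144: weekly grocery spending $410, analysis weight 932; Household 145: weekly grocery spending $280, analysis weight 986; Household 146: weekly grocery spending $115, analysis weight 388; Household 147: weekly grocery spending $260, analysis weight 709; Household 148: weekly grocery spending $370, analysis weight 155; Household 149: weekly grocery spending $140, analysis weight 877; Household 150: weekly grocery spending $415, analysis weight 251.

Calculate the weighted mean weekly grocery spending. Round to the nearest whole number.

252

Weighted sum = 1209330
Sum of weights = 505 + 932 + 986 + 388 + 709 + 155 + 877 + 251 = 4803
Weighted mean = 1209330 / 4803 = 251.78638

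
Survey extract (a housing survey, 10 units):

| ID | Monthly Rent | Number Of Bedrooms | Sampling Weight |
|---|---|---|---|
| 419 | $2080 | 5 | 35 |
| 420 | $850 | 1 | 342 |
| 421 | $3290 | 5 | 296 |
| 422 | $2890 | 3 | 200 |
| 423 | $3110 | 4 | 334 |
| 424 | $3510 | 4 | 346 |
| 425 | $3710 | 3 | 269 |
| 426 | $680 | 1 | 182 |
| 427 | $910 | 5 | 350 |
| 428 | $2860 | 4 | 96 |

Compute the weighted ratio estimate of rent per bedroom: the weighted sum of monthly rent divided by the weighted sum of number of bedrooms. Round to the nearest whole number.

Σ wᵢ·y = 2080×35 + 850×342 + 3290×296 + 2890×200 + 3110×334 + 3510×346 + 3710×269 + 680×182 + 910×350 + 2860×96
  = 72800 + 290700 + 973840 + 578000 + 1038740 + 1214460 + 997990 + 123760 + 318500 + 274560 = 5883350
Σ wᵢ·x = 5×35 + 1×342 + 5×296 + 3×200 + 4×334 + 4×346 + 3×269 + 1×182 + 5×350 + 4×96
  = 175 + 342 + 1480 + 600 + 1336 + 1384 + 807 + 182 + 1750 + 384 = 8440
Ratio = 5883350 / 8440 = 697.07938

697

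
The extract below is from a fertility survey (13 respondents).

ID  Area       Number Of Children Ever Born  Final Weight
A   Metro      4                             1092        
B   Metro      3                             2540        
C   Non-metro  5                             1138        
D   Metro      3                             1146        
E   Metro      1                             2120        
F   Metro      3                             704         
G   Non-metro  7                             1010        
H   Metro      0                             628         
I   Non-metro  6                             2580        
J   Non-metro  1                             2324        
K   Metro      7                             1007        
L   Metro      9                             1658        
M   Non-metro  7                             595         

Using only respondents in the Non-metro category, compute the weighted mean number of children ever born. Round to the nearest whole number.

Non-metro rows: C, G, I, J, M
Weighted sum = 5×1138 + 7×1010 + 6×2580 + 1×2324 + 7×595
  = 5690 + 7070 + 15480 + 2324 + 4165 = 34729
Sum of weights = 1138 + 1010 + 2580 + 2324 + 595 = 7647
Weighted mean = 34729 / 7647 = 4.5415196

5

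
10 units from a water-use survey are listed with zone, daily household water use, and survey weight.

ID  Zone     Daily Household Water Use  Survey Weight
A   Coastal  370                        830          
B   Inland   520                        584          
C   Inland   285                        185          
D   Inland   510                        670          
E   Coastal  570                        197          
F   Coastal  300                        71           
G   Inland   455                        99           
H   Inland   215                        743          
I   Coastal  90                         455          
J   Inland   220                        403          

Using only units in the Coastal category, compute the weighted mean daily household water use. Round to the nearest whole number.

Coastal rows: A, E, F, I
Weighted sum = 370×830 + 570×197 + 300×71 + 90×455
  = 307100 + 112290 + 21300 + 40950 = 481640
Sum of weights = 830 + 197 + 71 + 455 = 1553
Weighted mean = 481640 / 1553 = 310.13522

310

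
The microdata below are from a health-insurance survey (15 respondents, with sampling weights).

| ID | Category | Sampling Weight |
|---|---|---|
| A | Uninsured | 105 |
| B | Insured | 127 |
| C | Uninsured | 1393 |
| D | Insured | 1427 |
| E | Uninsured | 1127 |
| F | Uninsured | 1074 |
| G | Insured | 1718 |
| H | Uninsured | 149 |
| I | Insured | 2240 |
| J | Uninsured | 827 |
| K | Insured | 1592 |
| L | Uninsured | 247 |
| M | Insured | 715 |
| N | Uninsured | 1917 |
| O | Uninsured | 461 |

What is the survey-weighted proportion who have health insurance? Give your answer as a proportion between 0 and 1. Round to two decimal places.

0.52

Sum of weights for 'Insured' = 127 + 1427 + 1718 + 2240 + 1592 + 715 = 7819
Total weight = 15119
Weighted proportion = 7819 / 15119 = 0.51716383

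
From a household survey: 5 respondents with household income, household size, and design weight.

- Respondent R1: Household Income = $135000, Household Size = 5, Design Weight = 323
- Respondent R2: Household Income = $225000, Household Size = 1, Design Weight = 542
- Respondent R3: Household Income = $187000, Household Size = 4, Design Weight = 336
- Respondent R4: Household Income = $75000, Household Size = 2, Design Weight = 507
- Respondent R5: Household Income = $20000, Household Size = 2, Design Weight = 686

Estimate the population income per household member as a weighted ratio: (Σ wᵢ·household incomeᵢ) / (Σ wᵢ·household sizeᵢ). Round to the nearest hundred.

Σ wᵢ·y = 135000×323 + 225000×542 + 187000×336 + 75000×507 + 20000×686
  = 43605000 + 121950000 + 62832000 + 38025000 + 13720000 = 280132000
Σ wᵢ·x = 5×323 + 1×542 + 4×336 + 2×507 + 2×686
  = 1615 + 542 + 1344 + 1014 + 1372 = 5887
Ratio = 280132000 / 5887 = 47584.848

47600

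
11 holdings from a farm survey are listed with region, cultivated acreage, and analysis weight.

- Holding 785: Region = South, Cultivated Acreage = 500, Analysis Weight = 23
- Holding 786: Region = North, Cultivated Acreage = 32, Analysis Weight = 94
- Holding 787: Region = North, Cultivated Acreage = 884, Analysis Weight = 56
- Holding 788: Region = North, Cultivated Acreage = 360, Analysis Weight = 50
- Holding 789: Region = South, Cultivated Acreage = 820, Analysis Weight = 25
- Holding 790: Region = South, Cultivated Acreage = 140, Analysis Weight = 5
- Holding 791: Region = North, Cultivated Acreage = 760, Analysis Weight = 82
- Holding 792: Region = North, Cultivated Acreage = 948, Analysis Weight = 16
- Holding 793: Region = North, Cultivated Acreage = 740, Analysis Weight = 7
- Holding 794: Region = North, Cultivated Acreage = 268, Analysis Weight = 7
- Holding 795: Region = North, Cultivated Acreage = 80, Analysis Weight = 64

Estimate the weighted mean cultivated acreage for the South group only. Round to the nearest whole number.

617

South rows: 785, 789, 790
Weighted sum = 500×23 + 820×25 + 140×5
  = 11500 + 20500 + 700 = 32700
Sum of weights = 23 + 25 + 5 = 53
Weighted mean = 32700 / 53 = 616.98113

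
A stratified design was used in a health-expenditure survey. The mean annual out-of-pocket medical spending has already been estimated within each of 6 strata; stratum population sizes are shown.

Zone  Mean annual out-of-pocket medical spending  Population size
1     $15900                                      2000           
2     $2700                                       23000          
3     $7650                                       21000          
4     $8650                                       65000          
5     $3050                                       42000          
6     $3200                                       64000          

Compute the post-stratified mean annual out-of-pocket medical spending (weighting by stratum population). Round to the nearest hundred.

Σ Nₕ·x̄ₕ = 15900×2000 + 2700×23000 + 7650×21000 + 8650×65000 + 3050×42000 + 3200×64000
  = 31800000 + 62100000 + 160650000 + 562250000 + 128100000 + 204800000 = 1149700000
Σ Nₕ = 217000
Overall mean = 1149700000 / 217000 = 5298.1567

5300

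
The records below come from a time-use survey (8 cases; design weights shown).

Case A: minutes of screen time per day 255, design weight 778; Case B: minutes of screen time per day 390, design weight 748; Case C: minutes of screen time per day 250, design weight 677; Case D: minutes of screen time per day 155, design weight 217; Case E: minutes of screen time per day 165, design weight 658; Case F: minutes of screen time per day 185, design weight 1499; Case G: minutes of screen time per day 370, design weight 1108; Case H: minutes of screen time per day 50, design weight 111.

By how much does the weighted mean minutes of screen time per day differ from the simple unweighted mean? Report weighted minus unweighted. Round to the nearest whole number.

30

Unweighted sum = 255 + 390 + 250 + 155 + 165 + 185 + 370 + 50 = 1820
Unweighted mean = 1820 / 8 = 227.5
Weighted sum = 255×778 + 390×748 + 250×677 + 155×217 + 165×658 + 185×1499 + 370×1108 + 50×111
  = 1494390
Sum of weights = 778 + 748 + 677 + 217 + 658 + 1499 + 1108 + 111 = 5796
Weighted mean = 1494390 / 5796 = 257.83126
Difference (weighted minus unweighted) = 30.331263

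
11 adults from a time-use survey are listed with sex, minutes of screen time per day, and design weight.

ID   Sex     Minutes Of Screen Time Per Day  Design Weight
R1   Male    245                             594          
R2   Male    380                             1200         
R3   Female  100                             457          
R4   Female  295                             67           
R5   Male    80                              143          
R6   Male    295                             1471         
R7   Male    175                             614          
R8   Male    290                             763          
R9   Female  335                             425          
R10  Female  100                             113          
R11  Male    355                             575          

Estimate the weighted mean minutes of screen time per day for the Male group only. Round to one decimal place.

Male rows: R1, R2, R5, R6, R7, R8, R11
Weighted sum = 245×594 + 380×1200 + 80×143 + 295×1471 + 175×614 + 290×763 + 355×575
  = 1579760
Sum of weights = 594 + 1200 + 143 + 1471 + 614 + 763 + 575 = 5360
Weighted mean = 1579760 / 5360 = 294.73134

294.7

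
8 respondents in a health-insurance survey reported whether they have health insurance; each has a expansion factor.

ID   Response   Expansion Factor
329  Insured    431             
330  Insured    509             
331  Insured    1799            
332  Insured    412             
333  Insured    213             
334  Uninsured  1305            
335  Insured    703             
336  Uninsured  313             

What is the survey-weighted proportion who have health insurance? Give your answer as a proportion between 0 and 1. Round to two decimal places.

0.72

Sum of weights for 'Insured' = 431 + 509 + 1799 + 412 + 213 + 703 = 4067
Total weight = 431 + 509 + 1799 + 412 + 213 + 1305 + 703 + 313 = 5685
Weighted proportion = 4067 / 5685 = 0.71539138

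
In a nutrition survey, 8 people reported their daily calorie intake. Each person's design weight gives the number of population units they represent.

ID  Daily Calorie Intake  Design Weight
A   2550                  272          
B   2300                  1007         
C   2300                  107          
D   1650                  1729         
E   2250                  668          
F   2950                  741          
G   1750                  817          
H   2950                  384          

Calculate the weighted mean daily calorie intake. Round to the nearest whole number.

Weighted sum = 2550×272 + 2300×1007 + 2300×107 + 1650×1729 + 2250×668 + 2950×741 + 1750×817 + 2950×384
  = 12360150
Sum of weights = 272 + 1007 + 107 + 1729 + 668 + 741 + 817 + 384 = 5725
Weighted mean = 12360150 / 5725 = 2158.9782

2159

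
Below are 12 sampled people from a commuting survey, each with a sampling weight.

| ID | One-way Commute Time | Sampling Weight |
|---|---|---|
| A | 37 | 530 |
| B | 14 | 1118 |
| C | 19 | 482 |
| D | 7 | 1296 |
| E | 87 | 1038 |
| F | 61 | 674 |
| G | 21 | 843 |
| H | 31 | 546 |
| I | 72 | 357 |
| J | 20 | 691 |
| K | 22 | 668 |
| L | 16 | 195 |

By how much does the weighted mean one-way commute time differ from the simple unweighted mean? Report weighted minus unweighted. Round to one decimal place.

-1.1

Unweighted sum = 37 + 14 + 19 + 7 + 87 + 61 + 21 + 31 + 72 + 20 + 22 + 16 = 407
Unweighted mean = 407 / 12 = 33.916667
Weighted sum = 37×530 + 14×1118 + 19×482 + 7×1296 + 87×1038 + 61×674 + 21×843 + 31×546 + 72×357 + 20×691 + 22×668 + 16×195
  = 276881
Sum of weights = 530 + 1118 + 482 + 1296 + 1038 + 674 + 843 + 546 + 357 + 691 + 668 + 195 = 8438
Weighted mean = 276881 / 8438 = 32.813581
Difference (weighted minus unweighted) = -1.1030852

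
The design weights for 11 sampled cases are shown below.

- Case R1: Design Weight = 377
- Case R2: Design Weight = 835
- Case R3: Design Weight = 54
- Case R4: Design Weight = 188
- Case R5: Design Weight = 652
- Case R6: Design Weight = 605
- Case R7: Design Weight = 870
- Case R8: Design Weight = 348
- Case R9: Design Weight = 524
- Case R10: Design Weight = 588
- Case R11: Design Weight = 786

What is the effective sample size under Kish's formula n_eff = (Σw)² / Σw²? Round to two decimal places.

8.97

Σ wᵢ = 377 + 835 + 54 + 188 + 652 + 605 + 870 + 348 + 524 + 588 + 786 = 5827
Σ wᵢ² = 3784863
n_eff = 5827² / 3784863 = 33953929 / 3784863 = 8.9709797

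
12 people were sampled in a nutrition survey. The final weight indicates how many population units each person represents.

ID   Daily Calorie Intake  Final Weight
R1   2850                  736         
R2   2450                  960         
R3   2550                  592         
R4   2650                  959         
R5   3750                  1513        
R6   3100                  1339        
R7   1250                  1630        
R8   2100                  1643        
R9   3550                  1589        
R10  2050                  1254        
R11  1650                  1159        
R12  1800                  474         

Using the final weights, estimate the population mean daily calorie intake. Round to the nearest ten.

2510

Weighted sum = 2850×736 + 2450×960 + 2550×592 + 2650×959 + 3750×1513 + 3100×1339 + 1250×1630 + 2100×1643 + 3550×1589 + 2050×1254 + 1650×1159 + 1800×474
  = 2097600 + 2352000 + 1509600 + 2541350 + 5673750 + 4150900 + 2037500 + 3450300 + 5640950 + 2570700 + 1912350 + 853200 = 34790200
Sum of weights = 736 + 960 + 592 + 959 + 1513 + 1339 + 1630 + 1643 + 1589 + 1254 + 1159 + 474 = 13848
Weighted mean = 34790200 / 13848 = 2512.2906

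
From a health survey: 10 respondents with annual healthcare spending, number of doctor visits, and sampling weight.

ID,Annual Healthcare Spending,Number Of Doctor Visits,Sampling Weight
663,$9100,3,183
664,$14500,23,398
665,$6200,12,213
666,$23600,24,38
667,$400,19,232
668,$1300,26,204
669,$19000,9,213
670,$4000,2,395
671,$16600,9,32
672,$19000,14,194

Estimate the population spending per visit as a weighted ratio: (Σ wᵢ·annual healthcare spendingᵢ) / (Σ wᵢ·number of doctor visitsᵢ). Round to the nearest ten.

Σ wᵢ·y = 9100×183 + 14500×398 + 6200×213 + 23600×38 + 400×232 + 1300×204 + 19000×213 + 4000×395 + 16600×32 + 19000×194
  = 1665300 + 5771000 + 1320600 + 896800 + 92800 + 265200 + 4047000 + 1580000 + 531200 + 3686000 = 19855900
Σ wᵢ·x = 3×183 + 23×398 + 12×213 + 24×38 + 19×232 + 26×204 + 9×213 + 2×395 + 9×32 + 14×194
  = 28594
Ratio = 19855900 / 28594 = 694.40792

690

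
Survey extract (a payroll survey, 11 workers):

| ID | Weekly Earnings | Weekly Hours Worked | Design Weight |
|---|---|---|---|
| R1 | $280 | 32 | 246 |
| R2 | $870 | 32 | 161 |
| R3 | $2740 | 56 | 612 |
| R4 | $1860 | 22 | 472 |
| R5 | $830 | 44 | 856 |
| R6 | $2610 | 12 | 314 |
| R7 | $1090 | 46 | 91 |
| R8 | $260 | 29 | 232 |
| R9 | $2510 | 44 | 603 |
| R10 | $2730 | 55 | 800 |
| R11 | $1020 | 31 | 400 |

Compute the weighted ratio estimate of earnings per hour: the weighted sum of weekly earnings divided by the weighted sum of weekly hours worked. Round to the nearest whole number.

44

Σ wᵢ·y = 280×246 + 870×161 + 2740×612 + 1860×472 + 830×856 + 2610×314 + 1090×91 + 260×232 + 2510×603 + 2730×800 + 1020×400
  = 68880 + 140070 + 1676880 + 877920 + 710480 + 819540 + 99190 + 60320 + 1513530 + 2184000 + 408000 = 8558810
Σ wᵢ·x = 32×246 + 32×161 + 56×612 + 22×472 + 44×856 + 12×314 + 46×91 + 29×232 + 44×603 + 55×800 + 31×400
  = 7872 + 5152 + 34272 + 10384 + 37664 + 3768 + 4186 + 6728 + 26532 + 44000 + 12400 = 192958
Ratio = 8558810 / 192958 = 44.355818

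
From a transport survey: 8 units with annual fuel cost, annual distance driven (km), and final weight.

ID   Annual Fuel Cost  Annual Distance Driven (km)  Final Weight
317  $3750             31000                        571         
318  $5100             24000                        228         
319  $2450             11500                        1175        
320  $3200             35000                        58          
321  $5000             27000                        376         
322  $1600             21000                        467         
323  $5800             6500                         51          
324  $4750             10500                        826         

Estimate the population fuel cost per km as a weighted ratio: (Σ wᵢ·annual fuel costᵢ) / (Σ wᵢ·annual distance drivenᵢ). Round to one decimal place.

Σ wᵢ·y = 3750×571 + 5100×228 + 2450×1175 + 3200×58 + 5000×376 + 1600×467 + 5800×51 + 4750×826
  = 2141250 + 1162800 + 2878750 + 185600 + 1880000 + 747200 + 295800 + 3923500 = 13214900
Σ wᵢ·x = 67679000
Ratio = 13214900 / 67679000 = 0.1952585

0.2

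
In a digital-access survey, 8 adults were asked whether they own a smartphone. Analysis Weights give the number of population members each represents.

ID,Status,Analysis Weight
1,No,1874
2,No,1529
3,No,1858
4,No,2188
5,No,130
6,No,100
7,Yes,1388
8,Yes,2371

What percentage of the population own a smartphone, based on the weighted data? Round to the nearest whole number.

Sum of weights for 'Yes' = 1388 + 2371 = 3759
Total weight = 1874 + 1529 + 1858 + 2188 + 130 + 100 + 1388 + 2371 = 11438
Weighted proportion = 3759 / 11438 = 0.32864137 → 32.864137%

33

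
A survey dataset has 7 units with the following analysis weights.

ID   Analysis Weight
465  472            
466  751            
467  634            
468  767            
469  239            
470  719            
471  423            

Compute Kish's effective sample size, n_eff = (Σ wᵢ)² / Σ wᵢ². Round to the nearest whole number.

Σ wᵢ = 4005
Σ wᵢ² = 222784 + 564001 + 401956 + 588289 + 57121 + 516961 + 178929 = 2530041
n_eff = 4005² / 2530041 = 16040025 / 2530041 = 6.3398281

6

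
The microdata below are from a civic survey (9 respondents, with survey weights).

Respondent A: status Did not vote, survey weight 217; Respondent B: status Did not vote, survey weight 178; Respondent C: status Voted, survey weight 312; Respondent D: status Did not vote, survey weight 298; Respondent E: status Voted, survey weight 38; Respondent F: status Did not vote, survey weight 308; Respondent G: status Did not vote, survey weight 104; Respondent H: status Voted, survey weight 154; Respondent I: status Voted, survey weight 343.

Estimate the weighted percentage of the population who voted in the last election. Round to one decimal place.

43.4

Sum of weights for 'Voted' = 312 + 38 + 154 + 343 = 847
Total weight = 1952
Weighted proportion = 847 / 1952 = 0.43391393 → 43.391393%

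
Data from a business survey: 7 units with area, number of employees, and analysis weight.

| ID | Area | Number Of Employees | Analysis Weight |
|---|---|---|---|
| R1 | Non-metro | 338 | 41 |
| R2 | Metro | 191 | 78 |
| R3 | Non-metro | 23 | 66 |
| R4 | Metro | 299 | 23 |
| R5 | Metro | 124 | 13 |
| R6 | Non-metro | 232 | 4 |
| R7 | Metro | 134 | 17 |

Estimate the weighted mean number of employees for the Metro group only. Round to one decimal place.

195.9

Metro rows: R2, R4, R5, R7
Weighted sum = 191×78 + 299×23 + 124×13 + 134×17
  = 14898 + 6877 + 1612 + 2278 = 25665
Sum of weights = 78 + 23 + 13 + 17 = 131
Weighted mean = 25665 / 131 = 195.91603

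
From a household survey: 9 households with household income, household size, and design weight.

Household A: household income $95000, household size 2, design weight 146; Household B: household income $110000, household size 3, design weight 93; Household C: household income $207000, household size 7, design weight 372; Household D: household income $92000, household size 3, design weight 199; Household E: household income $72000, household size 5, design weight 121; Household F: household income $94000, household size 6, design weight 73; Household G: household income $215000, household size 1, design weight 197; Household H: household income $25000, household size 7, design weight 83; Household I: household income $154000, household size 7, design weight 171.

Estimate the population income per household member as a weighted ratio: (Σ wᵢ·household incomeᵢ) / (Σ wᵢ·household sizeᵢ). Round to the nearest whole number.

30302

Σ wᵢ·y = 95000×146 + 110000×93 + 207000×372 + 92000×199 + 72000×121 + 94000×73 + 215000×197 + 25000×83 + 154000×171
  = 205750000
Σ wᵢ·x = 2×146 + 3×93 + 7×372 + 3×199 + 5×121 + 6×73 + 1×197 + 7×83 + 7×171
  = 6790
Ratio = 205750000 / 6790 = 30301.915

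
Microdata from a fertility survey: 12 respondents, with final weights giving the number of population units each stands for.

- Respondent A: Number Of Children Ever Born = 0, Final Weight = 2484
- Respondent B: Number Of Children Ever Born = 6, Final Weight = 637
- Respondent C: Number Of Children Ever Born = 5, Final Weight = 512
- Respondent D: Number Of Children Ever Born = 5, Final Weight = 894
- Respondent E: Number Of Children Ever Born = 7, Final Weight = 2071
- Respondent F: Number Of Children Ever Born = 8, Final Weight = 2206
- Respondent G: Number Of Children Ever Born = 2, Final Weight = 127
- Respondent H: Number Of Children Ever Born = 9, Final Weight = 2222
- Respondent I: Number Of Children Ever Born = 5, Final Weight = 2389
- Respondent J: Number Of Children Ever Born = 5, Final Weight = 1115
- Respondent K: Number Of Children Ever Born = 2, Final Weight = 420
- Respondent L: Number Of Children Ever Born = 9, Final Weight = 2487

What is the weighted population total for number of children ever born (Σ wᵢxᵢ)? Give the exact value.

Weighted total = 103992

103992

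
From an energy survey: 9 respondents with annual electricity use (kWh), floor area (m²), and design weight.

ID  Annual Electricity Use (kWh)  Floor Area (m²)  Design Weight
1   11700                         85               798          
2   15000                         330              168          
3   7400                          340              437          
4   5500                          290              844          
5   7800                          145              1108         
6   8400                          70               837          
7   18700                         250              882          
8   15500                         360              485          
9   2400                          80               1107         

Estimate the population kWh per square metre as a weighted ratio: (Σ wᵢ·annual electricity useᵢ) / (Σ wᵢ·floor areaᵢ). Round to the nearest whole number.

51

Σ wᵢ·y = 11700×798 + 15000×168 + 7400×437 + 5500×844 + 7800×1108 + 8400×837 + 18700×882 + 15500×485 + 2400×1107
  = 62073300
Σ wᵢ·x = 85×798 + 330×168 + 340×437 + 290×844 + 145×1108 + 70×837 + 250×882 + 360×485 + 80×1107
  = 67830 + 55440 + 148580 + 244760 + 160660 + 58590 + 220500 + 174600 + 88560 = 1219520
Ratio = 62073300 / 1219520 = 50.89978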